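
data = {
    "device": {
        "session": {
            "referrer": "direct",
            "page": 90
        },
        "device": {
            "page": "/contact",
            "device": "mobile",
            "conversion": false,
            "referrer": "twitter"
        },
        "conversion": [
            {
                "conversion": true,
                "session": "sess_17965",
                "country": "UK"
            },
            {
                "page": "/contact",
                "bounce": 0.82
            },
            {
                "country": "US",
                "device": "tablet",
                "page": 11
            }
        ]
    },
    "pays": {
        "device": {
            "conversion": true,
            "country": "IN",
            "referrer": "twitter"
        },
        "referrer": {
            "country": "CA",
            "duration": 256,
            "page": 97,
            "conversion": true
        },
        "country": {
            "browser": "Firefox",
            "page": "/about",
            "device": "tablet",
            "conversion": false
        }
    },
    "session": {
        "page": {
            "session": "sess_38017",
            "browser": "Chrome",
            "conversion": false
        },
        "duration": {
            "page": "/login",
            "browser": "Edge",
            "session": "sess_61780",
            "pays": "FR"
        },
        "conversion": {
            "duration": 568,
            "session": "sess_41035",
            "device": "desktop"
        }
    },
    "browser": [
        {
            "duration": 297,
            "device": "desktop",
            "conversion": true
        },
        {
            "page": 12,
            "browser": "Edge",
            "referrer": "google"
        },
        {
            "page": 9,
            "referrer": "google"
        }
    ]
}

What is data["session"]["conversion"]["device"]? "desktop"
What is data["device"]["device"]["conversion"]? False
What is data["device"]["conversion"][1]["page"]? "/contact"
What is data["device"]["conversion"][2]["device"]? "tablet"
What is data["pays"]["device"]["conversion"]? True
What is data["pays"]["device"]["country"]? "IN"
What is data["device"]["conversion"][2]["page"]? 11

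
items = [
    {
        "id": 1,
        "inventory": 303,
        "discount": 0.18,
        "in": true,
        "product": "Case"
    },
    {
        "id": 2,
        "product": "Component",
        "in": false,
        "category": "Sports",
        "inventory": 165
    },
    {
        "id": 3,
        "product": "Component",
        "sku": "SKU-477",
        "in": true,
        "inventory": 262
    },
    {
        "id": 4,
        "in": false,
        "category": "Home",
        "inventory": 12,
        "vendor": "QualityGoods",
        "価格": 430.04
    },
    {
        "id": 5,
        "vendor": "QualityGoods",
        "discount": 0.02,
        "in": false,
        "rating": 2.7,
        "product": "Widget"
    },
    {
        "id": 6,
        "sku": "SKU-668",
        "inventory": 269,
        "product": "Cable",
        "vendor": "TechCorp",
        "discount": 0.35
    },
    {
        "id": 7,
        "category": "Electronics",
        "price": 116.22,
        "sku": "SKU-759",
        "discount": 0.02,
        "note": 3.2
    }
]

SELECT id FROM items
[1, 2, 3, 4, 5, 6, 7]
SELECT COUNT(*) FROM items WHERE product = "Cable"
1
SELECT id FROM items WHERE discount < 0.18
[5, 7]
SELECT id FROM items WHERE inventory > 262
[1, 6]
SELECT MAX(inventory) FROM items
303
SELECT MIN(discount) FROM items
0.02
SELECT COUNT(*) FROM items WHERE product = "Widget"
1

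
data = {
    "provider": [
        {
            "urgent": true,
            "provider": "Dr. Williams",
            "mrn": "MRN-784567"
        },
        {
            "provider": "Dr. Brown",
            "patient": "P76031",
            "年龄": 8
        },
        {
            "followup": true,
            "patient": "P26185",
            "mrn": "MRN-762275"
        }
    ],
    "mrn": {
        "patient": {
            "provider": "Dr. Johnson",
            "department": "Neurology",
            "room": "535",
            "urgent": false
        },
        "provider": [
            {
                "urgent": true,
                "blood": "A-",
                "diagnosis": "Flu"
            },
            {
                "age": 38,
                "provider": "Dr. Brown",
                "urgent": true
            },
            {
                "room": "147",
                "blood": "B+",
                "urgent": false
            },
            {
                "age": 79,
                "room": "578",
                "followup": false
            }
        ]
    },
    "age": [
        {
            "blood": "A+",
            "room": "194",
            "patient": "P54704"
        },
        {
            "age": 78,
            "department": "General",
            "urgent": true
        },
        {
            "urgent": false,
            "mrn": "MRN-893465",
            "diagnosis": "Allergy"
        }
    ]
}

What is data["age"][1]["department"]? "General"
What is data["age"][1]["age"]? 78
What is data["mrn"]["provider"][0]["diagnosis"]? "Flu"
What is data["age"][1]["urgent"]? True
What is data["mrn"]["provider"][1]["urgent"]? True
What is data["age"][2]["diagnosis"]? "Allergy"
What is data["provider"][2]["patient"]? "P26185"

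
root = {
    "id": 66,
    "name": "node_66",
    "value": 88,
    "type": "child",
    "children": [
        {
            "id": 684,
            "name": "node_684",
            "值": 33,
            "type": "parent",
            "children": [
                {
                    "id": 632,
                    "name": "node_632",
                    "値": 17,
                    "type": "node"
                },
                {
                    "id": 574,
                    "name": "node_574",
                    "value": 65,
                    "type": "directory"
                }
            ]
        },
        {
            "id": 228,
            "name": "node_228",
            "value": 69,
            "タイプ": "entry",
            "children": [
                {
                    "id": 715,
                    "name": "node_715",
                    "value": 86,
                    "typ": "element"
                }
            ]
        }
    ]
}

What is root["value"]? 88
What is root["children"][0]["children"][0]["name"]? "node_632"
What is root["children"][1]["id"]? 228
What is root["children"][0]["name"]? "node_684"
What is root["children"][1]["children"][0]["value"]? 86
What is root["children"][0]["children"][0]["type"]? "node"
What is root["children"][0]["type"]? "parent"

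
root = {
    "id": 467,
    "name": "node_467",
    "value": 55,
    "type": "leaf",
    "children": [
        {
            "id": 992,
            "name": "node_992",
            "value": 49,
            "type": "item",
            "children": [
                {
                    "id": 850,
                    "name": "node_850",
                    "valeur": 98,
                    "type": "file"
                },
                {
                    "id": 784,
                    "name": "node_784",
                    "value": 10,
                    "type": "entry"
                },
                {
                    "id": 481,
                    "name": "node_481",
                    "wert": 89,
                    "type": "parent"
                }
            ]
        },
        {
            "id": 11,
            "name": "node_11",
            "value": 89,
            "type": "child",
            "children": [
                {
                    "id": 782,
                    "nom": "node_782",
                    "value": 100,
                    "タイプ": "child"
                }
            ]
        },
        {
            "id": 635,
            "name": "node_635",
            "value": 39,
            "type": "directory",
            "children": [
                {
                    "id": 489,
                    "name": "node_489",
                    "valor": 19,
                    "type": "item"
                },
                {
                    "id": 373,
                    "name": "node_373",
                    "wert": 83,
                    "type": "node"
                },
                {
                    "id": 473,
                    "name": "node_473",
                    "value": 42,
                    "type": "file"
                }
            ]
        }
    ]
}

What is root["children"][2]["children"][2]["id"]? 473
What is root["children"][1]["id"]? 11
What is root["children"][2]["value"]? 39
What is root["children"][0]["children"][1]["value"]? 10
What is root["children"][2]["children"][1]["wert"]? 83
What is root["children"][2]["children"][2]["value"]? 42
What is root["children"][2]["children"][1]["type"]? "node"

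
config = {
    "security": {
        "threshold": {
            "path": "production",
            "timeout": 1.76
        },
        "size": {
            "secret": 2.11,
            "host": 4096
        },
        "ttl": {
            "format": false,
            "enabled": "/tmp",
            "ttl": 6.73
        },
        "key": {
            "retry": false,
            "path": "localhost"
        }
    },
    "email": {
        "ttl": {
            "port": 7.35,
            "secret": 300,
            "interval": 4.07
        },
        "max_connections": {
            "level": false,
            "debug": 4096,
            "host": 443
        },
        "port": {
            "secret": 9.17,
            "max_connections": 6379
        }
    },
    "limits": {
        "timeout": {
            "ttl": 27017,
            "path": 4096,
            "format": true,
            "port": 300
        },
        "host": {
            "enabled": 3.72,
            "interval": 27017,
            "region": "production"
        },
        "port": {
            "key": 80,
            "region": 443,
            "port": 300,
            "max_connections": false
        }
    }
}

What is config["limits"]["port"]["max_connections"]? False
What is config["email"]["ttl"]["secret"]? 300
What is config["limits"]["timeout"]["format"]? True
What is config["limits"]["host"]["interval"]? 27017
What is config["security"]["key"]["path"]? "localhost"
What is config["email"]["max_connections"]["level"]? False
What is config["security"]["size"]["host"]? 4096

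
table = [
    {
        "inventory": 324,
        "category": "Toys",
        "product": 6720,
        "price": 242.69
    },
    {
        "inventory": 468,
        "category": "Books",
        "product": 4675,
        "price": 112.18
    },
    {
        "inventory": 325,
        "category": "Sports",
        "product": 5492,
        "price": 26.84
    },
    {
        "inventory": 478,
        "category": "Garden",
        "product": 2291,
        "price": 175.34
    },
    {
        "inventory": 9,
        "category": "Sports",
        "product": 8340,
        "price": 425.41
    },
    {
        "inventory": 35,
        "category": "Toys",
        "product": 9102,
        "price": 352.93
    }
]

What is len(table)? 6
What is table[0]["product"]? 6720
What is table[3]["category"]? "Garden"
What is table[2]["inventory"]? 325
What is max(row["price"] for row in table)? 425.41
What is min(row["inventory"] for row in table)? 9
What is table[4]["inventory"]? 9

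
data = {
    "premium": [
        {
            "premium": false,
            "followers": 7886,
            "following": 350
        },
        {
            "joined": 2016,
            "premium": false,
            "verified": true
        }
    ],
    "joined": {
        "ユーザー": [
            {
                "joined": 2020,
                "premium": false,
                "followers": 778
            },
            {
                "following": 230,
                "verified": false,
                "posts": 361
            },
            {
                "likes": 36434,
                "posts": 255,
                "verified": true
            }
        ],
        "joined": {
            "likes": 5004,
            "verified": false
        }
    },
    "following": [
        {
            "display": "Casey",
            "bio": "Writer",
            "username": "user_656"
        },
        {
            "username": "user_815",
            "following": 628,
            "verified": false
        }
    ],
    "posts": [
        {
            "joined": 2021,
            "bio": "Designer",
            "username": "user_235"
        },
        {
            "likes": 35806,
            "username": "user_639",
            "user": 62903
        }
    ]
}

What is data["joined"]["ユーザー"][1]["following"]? 230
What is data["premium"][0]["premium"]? False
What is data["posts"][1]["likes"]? 35806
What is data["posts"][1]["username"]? "user_639"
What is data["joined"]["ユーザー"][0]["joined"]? 2020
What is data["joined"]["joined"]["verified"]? False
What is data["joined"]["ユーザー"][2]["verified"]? True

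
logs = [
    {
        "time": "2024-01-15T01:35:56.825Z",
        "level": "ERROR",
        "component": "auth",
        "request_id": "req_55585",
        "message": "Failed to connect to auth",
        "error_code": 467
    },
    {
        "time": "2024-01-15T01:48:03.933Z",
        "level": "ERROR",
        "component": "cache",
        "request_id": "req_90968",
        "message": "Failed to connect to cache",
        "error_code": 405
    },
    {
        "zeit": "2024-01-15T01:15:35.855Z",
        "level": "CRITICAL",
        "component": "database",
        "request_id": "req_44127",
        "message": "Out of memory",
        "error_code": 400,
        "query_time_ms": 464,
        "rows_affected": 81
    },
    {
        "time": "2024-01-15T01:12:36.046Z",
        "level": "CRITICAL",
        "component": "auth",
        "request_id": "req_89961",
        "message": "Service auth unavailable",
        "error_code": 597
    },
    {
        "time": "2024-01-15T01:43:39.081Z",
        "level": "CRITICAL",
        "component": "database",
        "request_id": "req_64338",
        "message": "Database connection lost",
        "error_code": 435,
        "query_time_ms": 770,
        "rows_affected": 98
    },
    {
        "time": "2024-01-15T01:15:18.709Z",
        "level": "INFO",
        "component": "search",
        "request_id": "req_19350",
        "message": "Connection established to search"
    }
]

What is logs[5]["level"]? "INFO"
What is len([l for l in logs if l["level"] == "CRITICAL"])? 3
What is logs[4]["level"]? "CRITICAL"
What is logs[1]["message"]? "Failed to connect to cache"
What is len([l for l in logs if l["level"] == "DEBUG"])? 0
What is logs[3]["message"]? "Service auth unavailable"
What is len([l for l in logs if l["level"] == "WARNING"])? 0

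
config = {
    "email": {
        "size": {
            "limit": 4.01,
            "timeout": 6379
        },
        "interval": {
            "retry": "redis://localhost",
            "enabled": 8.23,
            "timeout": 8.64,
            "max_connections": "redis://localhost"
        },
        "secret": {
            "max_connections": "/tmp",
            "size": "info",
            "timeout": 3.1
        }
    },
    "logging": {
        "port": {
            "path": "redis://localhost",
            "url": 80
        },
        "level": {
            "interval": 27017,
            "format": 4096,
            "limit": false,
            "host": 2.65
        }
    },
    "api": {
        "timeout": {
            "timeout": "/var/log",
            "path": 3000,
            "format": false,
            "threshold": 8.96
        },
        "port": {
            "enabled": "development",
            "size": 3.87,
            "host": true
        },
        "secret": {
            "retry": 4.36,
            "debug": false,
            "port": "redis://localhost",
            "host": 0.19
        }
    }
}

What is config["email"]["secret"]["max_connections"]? "/tmp"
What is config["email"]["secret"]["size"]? "info"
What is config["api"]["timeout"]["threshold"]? 8.96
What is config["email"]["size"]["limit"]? 4.01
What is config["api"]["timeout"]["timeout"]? "/var/log"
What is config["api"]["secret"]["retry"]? 4.36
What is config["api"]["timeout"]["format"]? False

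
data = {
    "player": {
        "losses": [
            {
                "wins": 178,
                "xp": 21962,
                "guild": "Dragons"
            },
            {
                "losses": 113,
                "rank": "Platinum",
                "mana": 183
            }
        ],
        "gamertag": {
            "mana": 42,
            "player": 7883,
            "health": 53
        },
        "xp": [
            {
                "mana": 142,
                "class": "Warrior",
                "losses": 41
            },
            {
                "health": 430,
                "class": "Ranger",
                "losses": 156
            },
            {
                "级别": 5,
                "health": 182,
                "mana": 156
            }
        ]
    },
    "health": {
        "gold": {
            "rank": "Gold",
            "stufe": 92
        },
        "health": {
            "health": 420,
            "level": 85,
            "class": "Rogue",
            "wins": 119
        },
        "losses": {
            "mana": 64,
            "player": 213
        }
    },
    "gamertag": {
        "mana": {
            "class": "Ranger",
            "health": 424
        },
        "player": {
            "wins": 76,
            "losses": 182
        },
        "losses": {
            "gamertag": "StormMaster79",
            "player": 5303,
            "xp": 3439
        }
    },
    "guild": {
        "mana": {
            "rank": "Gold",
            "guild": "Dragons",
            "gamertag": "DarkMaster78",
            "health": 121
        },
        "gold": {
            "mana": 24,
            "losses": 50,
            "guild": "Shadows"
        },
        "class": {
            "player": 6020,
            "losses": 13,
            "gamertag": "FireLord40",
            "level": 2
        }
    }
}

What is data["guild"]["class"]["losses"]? 13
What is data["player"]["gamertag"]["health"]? 53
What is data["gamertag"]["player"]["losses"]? 182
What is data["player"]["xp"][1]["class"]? "Ranger"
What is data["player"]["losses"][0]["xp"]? 21962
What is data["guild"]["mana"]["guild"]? "Dragons"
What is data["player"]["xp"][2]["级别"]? 5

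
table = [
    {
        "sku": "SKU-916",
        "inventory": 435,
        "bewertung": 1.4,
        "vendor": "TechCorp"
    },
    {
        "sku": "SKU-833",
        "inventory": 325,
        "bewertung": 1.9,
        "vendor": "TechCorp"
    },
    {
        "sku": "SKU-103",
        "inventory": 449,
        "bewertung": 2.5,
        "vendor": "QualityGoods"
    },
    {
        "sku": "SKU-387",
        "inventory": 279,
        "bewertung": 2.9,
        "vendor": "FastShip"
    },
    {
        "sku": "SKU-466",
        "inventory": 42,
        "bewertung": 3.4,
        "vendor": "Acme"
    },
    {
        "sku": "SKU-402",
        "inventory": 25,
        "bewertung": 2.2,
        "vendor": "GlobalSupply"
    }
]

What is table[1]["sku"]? "SKU-833"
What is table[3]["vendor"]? "FastShip"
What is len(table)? 6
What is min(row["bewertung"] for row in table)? 1.4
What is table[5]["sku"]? "SKU-402"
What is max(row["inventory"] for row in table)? 449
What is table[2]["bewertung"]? 2.5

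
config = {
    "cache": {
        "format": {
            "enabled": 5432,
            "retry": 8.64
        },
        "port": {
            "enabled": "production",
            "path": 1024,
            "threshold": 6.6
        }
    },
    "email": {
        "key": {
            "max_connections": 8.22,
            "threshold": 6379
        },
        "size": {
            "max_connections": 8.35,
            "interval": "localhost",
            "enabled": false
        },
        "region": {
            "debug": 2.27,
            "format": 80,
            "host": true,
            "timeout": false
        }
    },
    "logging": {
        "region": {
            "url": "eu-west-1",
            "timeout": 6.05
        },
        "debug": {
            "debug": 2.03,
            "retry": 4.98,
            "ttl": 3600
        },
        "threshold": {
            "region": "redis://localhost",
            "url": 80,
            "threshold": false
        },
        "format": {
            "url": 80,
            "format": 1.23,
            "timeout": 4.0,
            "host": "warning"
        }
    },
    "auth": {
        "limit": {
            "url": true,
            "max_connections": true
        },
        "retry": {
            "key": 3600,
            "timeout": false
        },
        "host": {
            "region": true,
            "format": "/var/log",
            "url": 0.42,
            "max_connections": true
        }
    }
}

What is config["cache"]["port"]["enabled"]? "production"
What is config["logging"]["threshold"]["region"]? "redis://localhost"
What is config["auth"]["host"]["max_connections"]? True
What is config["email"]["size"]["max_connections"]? 8.35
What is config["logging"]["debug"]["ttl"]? 3600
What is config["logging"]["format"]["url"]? 80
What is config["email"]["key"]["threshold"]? 6379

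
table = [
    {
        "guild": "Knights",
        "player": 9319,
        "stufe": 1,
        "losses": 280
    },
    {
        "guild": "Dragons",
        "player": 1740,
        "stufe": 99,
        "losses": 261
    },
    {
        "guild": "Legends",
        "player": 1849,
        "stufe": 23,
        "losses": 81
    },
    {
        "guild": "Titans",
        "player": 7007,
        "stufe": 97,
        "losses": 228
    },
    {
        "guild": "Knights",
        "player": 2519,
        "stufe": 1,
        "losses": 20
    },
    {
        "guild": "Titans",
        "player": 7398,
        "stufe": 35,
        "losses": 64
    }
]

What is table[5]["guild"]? "Titans"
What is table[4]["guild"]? "Knights"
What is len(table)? 6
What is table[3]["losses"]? 228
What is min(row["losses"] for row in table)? 20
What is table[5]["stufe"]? 35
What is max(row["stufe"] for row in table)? 99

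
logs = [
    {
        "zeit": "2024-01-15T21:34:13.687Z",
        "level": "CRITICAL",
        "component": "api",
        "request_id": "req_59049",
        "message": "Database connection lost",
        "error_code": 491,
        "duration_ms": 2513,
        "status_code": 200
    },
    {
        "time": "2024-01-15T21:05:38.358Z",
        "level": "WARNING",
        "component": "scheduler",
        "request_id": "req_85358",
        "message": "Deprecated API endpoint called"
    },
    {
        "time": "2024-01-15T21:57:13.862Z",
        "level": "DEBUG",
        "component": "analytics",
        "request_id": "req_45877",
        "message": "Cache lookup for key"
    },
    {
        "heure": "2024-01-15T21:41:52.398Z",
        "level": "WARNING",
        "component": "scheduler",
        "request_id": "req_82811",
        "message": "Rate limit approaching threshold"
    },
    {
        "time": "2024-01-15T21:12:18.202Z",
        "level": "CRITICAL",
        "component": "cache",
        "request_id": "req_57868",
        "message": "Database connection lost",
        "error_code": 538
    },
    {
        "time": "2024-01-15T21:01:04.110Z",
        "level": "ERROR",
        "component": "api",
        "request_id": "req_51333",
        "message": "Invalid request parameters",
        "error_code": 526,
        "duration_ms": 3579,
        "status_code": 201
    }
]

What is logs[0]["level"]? "CRITICAL"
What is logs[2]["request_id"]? "req_45877"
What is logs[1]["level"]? "WARNING"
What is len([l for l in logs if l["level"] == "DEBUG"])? 1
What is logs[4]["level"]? "CRITICAL"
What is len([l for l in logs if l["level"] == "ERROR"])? 1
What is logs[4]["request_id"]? "req_57868"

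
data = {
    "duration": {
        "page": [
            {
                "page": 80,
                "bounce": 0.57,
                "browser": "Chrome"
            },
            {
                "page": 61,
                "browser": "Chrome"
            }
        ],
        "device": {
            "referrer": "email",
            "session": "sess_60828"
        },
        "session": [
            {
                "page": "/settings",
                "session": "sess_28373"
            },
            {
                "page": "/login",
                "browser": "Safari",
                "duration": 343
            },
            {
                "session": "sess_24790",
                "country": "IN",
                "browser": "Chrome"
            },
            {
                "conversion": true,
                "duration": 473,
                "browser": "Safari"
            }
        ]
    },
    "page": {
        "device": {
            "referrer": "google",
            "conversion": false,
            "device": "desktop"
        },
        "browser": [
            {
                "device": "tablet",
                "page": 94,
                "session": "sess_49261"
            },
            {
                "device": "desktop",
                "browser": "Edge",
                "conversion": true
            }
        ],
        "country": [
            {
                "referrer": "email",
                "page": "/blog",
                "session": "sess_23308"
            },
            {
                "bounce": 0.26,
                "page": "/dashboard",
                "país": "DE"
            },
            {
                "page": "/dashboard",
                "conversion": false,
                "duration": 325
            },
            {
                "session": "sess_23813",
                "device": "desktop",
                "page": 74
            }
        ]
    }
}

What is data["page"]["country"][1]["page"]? "/dashboard"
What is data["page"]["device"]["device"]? "desktop"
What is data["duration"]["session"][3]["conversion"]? True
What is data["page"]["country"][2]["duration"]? 325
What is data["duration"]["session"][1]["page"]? "/login"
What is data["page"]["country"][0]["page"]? "/blog"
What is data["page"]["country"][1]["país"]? "DE"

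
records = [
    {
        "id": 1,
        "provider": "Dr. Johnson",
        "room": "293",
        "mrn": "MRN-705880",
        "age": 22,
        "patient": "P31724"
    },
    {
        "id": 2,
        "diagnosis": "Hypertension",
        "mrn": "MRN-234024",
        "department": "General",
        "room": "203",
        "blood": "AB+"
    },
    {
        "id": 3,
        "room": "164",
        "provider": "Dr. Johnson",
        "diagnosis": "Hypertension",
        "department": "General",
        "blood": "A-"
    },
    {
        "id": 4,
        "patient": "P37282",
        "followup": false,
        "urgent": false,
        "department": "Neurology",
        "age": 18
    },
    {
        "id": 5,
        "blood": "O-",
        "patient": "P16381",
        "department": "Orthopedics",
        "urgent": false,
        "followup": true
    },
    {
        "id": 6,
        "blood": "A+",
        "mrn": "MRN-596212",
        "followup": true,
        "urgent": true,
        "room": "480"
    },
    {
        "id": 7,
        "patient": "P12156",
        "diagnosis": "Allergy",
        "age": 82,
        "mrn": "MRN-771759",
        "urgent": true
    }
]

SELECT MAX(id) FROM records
7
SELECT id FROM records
[1, 2, 3, 4, 5, 6, 7]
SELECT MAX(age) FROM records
82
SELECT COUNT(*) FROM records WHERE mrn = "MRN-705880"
1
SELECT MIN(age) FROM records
18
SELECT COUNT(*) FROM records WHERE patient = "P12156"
1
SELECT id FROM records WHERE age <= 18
[4]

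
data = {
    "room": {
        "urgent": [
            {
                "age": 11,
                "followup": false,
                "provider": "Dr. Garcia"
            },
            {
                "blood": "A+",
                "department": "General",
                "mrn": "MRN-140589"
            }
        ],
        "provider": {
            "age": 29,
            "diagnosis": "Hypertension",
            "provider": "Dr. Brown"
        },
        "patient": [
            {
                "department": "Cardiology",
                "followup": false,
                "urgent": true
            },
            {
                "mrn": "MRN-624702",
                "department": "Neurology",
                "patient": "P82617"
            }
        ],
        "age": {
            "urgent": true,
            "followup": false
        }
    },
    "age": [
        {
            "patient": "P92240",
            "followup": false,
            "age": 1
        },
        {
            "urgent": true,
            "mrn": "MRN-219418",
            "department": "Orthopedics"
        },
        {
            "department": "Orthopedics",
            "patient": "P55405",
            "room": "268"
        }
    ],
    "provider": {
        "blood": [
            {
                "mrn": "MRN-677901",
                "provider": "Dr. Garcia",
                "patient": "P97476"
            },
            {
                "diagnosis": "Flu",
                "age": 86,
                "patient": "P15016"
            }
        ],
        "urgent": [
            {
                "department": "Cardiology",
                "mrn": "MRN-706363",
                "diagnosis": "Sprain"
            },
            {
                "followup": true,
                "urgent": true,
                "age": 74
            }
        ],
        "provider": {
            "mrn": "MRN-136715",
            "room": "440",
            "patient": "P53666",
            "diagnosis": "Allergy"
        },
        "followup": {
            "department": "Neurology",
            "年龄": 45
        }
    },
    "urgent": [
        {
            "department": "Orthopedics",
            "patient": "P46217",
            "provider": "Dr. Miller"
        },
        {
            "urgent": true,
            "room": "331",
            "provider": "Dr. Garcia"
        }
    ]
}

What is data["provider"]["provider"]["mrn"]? "MRN-136715"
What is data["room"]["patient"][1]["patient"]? "P82617"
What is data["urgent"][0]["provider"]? "Dr. Miller"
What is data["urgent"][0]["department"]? "Orthopedics"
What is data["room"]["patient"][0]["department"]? "Cardiology"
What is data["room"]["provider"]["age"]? 29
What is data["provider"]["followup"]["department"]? "Neurology"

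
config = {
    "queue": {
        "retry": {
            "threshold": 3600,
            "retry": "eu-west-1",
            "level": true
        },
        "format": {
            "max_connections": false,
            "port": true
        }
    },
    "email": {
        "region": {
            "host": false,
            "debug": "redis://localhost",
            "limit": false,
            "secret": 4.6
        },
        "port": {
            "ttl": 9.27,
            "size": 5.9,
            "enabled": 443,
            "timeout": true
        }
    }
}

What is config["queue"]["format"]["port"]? True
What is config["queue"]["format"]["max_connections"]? False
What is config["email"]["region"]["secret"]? 4.6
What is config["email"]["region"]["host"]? False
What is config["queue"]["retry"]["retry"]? "eu-west-1"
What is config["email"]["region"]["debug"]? "redis://localhost"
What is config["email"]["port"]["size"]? 5.9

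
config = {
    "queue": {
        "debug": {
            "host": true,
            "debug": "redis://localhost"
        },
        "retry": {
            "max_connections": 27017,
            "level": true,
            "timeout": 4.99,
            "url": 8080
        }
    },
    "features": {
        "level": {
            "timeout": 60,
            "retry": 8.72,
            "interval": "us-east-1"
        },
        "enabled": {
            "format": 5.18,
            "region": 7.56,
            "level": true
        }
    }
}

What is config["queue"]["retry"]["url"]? 8080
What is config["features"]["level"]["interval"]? "us-east-1"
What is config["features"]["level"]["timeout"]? 60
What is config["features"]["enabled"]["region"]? 7.56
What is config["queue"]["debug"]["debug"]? "redis://localhost"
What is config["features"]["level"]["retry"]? 8.72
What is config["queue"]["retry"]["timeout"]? 4.99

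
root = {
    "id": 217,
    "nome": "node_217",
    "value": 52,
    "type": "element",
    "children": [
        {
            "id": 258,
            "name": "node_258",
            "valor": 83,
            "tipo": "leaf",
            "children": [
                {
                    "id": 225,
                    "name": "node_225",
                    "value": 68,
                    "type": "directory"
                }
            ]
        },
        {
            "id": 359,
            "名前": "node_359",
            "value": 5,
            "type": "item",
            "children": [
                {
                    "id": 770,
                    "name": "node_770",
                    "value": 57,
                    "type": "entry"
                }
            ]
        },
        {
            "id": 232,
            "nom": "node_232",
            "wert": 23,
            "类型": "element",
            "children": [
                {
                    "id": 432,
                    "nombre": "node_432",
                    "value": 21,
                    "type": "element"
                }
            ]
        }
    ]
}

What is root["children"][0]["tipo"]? "leaf"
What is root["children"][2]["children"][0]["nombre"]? "node_432"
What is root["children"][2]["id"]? 232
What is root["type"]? "element"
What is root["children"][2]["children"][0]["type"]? "element"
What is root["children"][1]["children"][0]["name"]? "node_770"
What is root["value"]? 52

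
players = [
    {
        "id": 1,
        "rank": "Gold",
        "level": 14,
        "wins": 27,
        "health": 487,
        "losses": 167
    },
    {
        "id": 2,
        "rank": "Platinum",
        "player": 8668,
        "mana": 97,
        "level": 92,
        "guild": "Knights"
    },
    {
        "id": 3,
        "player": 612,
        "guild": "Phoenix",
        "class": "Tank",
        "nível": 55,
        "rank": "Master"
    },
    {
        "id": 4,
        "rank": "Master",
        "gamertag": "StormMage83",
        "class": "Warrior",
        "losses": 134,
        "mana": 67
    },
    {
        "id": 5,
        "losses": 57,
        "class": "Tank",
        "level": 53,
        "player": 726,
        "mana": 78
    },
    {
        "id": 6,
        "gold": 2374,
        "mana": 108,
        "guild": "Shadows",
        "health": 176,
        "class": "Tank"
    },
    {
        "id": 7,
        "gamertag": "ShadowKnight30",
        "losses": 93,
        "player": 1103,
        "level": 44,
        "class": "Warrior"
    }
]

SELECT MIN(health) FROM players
176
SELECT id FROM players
[1, 2, 3, 4, 5, 6, 7]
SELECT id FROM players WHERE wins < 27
[]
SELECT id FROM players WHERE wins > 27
[]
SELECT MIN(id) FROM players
1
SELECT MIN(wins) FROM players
27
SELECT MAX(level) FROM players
92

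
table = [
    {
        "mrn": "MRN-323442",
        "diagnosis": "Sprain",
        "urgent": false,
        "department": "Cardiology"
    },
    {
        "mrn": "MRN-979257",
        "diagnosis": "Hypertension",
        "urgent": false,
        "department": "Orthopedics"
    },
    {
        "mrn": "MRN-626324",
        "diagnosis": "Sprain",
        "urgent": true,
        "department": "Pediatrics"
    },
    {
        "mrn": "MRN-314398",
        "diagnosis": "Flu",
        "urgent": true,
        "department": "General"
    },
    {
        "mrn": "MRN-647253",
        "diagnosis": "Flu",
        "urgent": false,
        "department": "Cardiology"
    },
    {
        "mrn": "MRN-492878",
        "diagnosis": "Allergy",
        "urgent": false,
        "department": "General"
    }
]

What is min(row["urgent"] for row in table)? False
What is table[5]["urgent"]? False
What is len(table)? 6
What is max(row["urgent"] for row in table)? True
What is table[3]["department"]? "General"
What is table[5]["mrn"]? "MRN-492878"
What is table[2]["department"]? "Pediatrics"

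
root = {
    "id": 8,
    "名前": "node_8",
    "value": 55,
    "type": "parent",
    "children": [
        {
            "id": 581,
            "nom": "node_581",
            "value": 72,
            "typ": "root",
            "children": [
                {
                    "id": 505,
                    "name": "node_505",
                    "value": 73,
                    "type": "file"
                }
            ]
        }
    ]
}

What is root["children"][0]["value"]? 72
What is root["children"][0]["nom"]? "node_581"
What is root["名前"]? "node_8"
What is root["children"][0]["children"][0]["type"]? "file"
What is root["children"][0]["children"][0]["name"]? "node_505"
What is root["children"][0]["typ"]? "root"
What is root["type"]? "parent"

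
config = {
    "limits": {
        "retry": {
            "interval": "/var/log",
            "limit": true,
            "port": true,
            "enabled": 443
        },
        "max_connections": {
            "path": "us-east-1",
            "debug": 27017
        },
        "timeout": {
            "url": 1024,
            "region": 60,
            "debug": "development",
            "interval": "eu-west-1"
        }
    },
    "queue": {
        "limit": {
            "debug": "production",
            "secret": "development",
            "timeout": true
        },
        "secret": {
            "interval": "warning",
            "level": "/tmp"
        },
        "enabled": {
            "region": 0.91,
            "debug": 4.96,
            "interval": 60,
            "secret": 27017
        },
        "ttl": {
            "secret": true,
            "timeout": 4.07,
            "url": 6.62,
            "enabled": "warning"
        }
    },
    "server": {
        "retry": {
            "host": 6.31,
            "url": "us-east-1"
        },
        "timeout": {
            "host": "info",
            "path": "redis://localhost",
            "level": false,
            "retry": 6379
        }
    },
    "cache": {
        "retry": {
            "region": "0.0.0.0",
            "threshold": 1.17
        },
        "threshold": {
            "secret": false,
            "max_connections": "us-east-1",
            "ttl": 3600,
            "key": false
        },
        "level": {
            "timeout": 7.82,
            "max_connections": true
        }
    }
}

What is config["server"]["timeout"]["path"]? "redis://localhost"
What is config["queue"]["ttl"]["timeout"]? 4.07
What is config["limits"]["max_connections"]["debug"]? 27017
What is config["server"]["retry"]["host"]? 6.31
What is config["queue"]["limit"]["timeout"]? True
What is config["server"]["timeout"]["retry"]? 6379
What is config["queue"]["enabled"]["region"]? 0.91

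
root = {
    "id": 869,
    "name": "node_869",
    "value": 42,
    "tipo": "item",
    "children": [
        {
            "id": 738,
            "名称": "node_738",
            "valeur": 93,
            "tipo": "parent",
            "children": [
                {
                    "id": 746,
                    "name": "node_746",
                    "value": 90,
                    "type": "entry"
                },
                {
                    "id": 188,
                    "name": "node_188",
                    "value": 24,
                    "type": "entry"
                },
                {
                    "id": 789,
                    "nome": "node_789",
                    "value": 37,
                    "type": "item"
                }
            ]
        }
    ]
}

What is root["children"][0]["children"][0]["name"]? "node_746"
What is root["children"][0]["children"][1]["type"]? "entry"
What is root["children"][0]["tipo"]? "parent"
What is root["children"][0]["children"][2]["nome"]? "node_789"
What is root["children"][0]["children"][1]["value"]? 24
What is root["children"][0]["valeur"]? 93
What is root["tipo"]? "item"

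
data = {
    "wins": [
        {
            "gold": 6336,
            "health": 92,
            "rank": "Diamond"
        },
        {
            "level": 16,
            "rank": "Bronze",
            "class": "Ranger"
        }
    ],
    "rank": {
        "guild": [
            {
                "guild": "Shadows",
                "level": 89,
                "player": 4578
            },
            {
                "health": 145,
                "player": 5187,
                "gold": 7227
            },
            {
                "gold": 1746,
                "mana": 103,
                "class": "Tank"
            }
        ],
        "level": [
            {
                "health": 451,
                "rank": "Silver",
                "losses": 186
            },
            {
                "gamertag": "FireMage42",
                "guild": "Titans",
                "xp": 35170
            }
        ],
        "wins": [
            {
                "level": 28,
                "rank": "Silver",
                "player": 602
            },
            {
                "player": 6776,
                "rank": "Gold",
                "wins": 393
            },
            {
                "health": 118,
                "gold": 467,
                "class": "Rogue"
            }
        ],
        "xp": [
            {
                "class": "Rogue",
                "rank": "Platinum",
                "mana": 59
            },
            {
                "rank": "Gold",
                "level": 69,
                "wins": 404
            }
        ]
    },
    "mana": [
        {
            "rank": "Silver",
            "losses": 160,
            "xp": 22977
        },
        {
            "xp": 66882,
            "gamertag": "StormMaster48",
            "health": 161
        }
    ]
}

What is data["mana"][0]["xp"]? 22977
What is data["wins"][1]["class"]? "Ranger"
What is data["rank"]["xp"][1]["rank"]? "Gold"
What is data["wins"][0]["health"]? 92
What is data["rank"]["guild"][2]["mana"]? 103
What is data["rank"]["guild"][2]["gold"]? 1746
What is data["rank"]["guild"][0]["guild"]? "Shadows"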